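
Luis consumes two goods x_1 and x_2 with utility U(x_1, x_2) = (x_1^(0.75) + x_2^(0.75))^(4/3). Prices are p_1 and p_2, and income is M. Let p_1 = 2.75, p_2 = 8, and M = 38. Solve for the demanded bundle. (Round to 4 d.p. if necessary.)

x_1* = 13.2788, x_2* = 0.1854

MRS = MU_x_1/MU_x_2 = (x_2/x_1)^(0.25). Set equal to p_1/p_2.
Hence x_2/x_1 = (p_1/p_2)^(1/(0.25)), i.e. raised to the 4 power.
With the ratio pinned down, the budget gives x_1* = M/(p_1 + p_2·(x_2/x_1)) and x_2* = (x_2/x_1)·x_1*.
Numerically x_2/x_1 = 0.013963, so x_1* = 38/(2.75 + 8·0.013963) = 13.2788 and x_2* = 0.013963·13.2788 = 0.1854.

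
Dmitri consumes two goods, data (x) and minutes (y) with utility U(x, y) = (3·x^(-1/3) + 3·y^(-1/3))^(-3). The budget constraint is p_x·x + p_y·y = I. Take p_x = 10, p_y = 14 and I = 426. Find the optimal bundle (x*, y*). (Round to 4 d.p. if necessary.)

x* = 20.4047, y* = 15.8538

MU_x ∝ 3·x^(-4/3), MU_y ∝ 3·y^(-4/3), so MRS = (y/x)^(4/3) = p_x/p_y.
Solve for the ratio: y/x = [p_x/p_y]^(0.75).
Substitute y = (y/x)·x into the budget: x* = I/(p_x + p_y·(y/x)).
Numerically y/x = 0.77697, so x* = 426/(10 + 14·0.77697) = 20.4047 and y* = 0.77697·20.4047 = 15.8538.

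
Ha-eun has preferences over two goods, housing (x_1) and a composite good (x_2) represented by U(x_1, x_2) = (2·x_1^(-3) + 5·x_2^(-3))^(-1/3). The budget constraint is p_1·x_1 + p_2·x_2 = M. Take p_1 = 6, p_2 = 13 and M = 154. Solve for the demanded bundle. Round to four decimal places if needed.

x_1* = 7.9082, x_2* = 8.1962

MRS = MU_x_1/MU_x_2 = (2/5)·(x_2/x_1)^(4). Set equal to p_1/p_2.
Solve for the ratio: x_2/x_1 = [(5/2)·p_1/p_2]^(0.25).
With the ratio pinned down, the budget gives x_1* = M/(p_1 + p_2·(x_2/x_1)) and x_2* = (x_2/x_1)·x_1*.
Numerically x_2/x_1 = 1.036423, so x_1* = 154/(6 + 13·1.036423) = 7.9082 and x_2* = 1.036423·7.9082 = 8.1962.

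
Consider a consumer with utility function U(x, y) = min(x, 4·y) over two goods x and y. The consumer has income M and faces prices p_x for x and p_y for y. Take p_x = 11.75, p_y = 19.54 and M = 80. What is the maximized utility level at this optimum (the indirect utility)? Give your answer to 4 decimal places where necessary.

V = 4.8091

Leontief preferences: the optimum is at the kink where x/4 = y/1, i.e. y = (1/4)·x.
Budget: p_x·x + p_y·(1/4)·x = M, so (4·p_x + p_y)·x = 4·M.
Demand: x*(p_x,p_y,M) = 4·M/(4·p_x + p_y), y* = M/(4·p_x + p_y).
Here 4·11.75 + 19.54 = 66.54, giving x* = 4.8091 and y* = 1.2023.
Utility at the optimum: U(4.8091, 1.2023) = 4.8091.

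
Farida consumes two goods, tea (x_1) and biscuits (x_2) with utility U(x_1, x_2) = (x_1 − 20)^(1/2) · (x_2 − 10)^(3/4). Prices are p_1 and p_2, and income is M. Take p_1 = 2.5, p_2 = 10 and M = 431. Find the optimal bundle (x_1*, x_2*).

x_1* = 64.96, x_2* = 26.86

MRS = (2/3)·(x_2−10)/(x_1−20). Tangency with p_1/p_2 gives x_2−10 = (3/2)·(p_1/p_2)·(x_1−20).
After buying the subsistence bundle (20, 10), a share 0.4 of the remaining income goes to x_1: x_1* = 20 + 0.4·(M − 20p_1 − 10p_2)/p_1.
Discretionary income = 431 − 20·2.5 − 10·10 = 281; x_1* = 20 + 0.4·281/2.5 = 64.96; x_2* = 10 + 0.6·281/10 = 26.86.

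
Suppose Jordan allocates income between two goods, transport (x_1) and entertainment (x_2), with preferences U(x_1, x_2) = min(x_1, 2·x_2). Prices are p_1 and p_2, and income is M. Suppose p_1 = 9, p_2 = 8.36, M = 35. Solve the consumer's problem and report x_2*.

x_2* = 1.3278

With perfect complements, no substitution: consume in ratio x_1:x_2 = 2:1.
Budget: p_1·x_1 + p_2·(1/2)·x_1 = M, so (2·p_1 + p_2)·x_1 = 2·M.
Demand: x_1*(p_1,p_2,M) = 2·M/(2·p_1 + p_2), x_2* = M/(2·p_1 + p_2).
Here 2·9 + 8.36 = 26.36, giving x_2* = 1.3278.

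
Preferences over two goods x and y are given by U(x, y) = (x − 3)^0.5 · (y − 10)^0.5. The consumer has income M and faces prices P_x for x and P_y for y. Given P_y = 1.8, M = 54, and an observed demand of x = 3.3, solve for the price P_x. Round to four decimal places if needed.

P_x = 10

This is Cobb-Douglas in (x−3, y−10): tangency gives 0.5·P_y·(y−10) = 0.5·P_x·(x−3).
Substituting into the budget: x* = 3 + 0.5·(M − 3·P_x − 10·P_y)/P_x, and y* = 10 + 0.5·(…)/P_y.
Set x* = 3.3 in the demand function and solve for P_x: P_x = 10.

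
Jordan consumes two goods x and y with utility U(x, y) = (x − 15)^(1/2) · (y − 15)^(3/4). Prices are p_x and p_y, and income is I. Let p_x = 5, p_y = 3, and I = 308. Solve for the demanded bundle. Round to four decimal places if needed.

x* = 30.04, y* = 52.6

MRS = (2/3)·(y−15)/(x−15). Tangency with p_x/p_y gives y−15 = (3/2)·(p_x/p_y)·(x−15).
After buying the subsistence bundle (15, 15), a share 0.4 of the remaining income goes to x: x* = 15 + 0.4·(I − 15p_x − 15p_y)/p_x.
Discretionary income = 308 − 15·5 − 15·3 = 188; x* = 15 + 0.4·188/5 = 30.04; y* = 15 + 0.6·188/3 = 52.6.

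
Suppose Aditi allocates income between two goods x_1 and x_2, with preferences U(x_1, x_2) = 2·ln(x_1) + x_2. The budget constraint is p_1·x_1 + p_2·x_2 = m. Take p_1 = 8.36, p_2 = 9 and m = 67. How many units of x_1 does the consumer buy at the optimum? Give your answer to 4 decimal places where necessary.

x_1* = 2.1531

Set MRS = p_1/p_2: (2/x_1)/1 = p_1/p_2.
So x_1*(p_1,p_2) = 2·p_2/p_1, independent of income; and x_2* = (m − 2·p_2)/p_2.
At the given prices: x_1* = 2·9/8.36 = 2.1531.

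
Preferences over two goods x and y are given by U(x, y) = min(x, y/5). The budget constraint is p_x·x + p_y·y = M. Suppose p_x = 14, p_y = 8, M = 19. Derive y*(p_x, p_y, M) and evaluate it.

Leontief preferences: the optimum is at the kink where x/1 = y/5, i.e. y = 5·x.
Budget: p_x·x + p_y·5·x = M, so (p_x + 5·p_y)·x = M.
Demand: x*(p_x,p_y,M) = M/(p_x + 5·p_y), y* = 5·M/(p_x + 5·p_y).
Here 14 + 5·8 = 54, giving y* = 1.7593.

y* = 1.7593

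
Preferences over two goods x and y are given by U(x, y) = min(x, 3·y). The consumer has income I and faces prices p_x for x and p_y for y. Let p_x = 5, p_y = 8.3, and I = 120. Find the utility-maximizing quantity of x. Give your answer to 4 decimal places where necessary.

x* = 15.4506

Leontief preferences: the optimum is at the kink where x/3 = y/1, i.e. y = (1/3)·x.
Budget: p_x·x + p_y·(1/3)·x = I, so (3·p_x + p_y)·x = 3·I.
Demand: x*(p_x,p_y,I) = 3·I/(3·p_x + p_y), y* = I/(3·p_x + p_y).
Here 3·5 + 8.3 = 23.3, giving x* = 15.4506.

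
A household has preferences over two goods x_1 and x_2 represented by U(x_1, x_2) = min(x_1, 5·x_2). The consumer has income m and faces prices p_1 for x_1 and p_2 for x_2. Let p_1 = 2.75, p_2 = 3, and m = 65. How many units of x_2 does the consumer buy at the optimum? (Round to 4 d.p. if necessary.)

Leontief preferences: the optimum is at the kink where x_1/5 = x_2/1, i.e. x_2 = (1/5)·x_1.
Budget: p_1·x_1 + p_2·(1/5)·x_1 = m, so (5·p_1 + p_2)·x_1 = 5·m.
Demand: x_1*(p_1,p_2,m) = 5·m/(5·p_1 + p_2), x_2* = m/(5·p_1 + p_2).
Here 5·2.75 + 3 = 16.75, giving x_2* = 3.8806.

x_2* = 3.8806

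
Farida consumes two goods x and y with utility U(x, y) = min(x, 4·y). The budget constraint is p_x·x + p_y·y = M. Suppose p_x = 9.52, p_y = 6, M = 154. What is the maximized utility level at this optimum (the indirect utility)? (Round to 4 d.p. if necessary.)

Leontief preferences: the optimum is at the kink where x/4 = y/1, i.e. y = (1/4)·x.
Budget: p_x·x + p_y·(1/4)·x = M, so (4·p_x + p_y)·x = 4·M.
Demand: x*(p_x,p_y,M) = 4·M/(4·p_x + p_y), y* = M/(4·p_x + p_y).
Here 4·9.52 + 6 = 44.08, giving x* = 13.9746 and y* = 3.4936.
Utility at the optimum: U(13.9746, 3.4936) = 13.9746.

V = 13.9746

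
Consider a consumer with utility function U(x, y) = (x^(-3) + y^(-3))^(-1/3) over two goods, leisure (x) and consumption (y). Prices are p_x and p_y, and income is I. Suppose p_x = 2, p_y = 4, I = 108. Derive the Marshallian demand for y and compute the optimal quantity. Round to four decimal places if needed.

y* = 16.9321

From the CES first-order condition, (y/x)^(4) = p_x/p_y.
Solve for the ratio: y/x = [p_x/p_y]^(0.25).
Substitute y = (y/x)·x into the budget: x* = I/(p_x + p_y·(y/x)).
Numerically y/x = 0.840896, so x* = 108/(2 + 4·0.840896) = 20.1358 and y* = 0.840896·20.1358 = 16.9321.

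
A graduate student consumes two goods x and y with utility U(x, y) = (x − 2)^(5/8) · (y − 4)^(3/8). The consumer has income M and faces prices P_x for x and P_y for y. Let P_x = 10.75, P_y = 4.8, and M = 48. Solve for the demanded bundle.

x* = 2.4244, y* = 4.5703

Substituting into the budget: x* = 2 + 0.625·(M − 2·P_x − 4·P_y)/P_x, and y* = 4 + 0.375·(…)/P_y.
Discretionary income = 48 − 2·10.75 − 4·4.8 = 7.3; x* = 2 + 0.625·7.3/10.75 = 2.4244; y* = 4 + 0.375·7.3/4.8 = 4.5703.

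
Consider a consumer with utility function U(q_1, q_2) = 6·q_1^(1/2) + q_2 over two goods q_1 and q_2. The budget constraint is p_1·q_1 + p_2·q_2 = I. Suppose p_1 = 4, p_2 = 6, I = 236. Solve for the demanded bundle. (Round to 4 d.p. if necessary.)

Set MRS = p_1/p_2: 3·q_1^(−1/2) = p_1/p_2.
Thus q_1* = (3·p_2/p_1)² — independent of I — with the rest of income spent on q_2.
Plugging in: q_1* = (3·6/4)² = 20.25, q_2* = 25.8333.

q_1* = 20.25, q_2* = 25.8333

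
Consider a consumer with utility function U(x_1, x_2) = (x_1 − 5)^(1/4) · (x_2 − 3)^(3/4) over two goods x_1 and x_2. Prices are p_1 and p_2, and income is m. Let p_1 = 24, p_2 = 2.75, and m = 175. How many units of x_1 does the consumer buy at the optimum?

x_1* = 5.487

This is Cobb-Douglas in (x_1−5, x_2−3): tangency gives 0.25·p_2·(x_2−3) = 0.75·p_1·(x_1−5).
Substituting into the budget: x_1* = 5 + 0.25·(m − 5·p_1 − 3·p_2)/p_1, and x_2* = 3 + 0.75·(…)/p_2.
Discretionary income = 175 − 5·24 − 3·2.75 = 46.75; x_1* = 5 + 0.25·46.75/24 = 5.487.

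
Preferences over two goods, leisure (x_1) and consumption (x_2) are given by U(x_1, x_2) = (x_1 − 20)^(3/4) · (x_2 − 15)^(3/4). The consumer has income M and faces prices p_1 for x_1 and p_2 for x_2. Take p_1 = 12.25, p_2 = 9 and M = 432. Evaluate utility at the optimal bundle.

V = 3.8965

MRS = (x_2−15)/(x_1−20). Tangency with p_1/p_2 gives x_2−15 = (p_1/p_2)·(x_1−20).
After buying the subsistence bundle (20, 15), a share 0.5 of the remaining income goes to x_1: x_1* = 20 + 0.5·(M − 20p_1 − 15p_2)/p_1.
Discretionary income = 432 − 20·12.25 − 15·9 = 52; x_1* = 20 + 0.5·52/12.25 = 22.1224; x_2* = 15 + 0.5·52/9 = 17.8889.
Utility at the optimum: U(22.1224, 17.8889) = 3.8965.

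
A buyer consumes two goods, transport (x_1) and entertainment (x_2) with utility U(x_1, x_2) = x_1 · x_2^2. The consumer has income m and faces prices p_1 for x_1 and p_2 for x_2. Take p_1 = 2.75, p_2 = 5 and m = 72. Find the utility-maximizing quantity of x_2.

Tangency: MRS = (1/2)·x_2/x_1 = p_1/p_2.
Rearranging, p_2·x_2 = 2·p_1·x_1. Substituting into the budget gives p_1·x_1·(1 + 2) = m.
Demand: x_1*(p_1,p_2,m) = 1/3·m/p_1 and x_2* = 2/3·m/p_2.
At p_1=2.75, p_2=5, m=72: x_2* = 2/3·72/5 = 9.6.

x_2* = 9.6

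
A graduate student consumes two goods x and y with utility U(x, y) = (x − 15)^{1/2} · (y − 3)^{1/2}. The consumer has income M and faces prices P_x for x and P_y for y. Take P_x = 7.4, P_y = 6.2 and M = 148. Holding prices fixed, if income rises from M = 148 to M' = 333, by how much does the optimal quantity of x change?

Let x' = x−15, y' = y−3. MRS = y'/x' = P_x/P_y.
After buying the subsistence bundle (15, 3), a share 0.5 of the remaining income goes to x: x* = 15 + 0.5·(M − 15P_x − 3P_y)/P_x.
Discretionary income = 148 − 15·7.4 − 3·6.2 = 18.4; x* = 15 + 0.5·18.4/7.4 = 16.2432.
At M' = 333: x* = 28.7432. Change: 28.7432 − 16.2432 = 12.5.

Δx* = 12.5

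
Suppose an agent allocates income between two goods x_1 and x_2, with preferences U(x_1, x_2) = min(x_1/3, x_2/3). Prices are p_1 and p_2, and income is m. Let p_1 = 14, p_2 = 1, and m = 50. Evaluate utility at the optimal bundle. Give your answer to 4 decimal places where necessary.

V = 1.1111

With perfect complements, no substitution: consume in ratio x_1:x_2 = 3:3.
Budget: p_1·x_1 + p_2·x_1 = m, so (3·p_1 + 3·p_2)·x_1 = 3·m.
Demand: x_1*(p_1,p_2,m) = 3·m/(3·p_1 + 3·p_2), x_2* = 3·m/(3·p_1 + 3·p_2).
Here 3·14 + 3·1 = 45, giving x_1* = 3.3333 and x_2* = 3.3333.
Utility at the optimum: U(3.3333, 3.3333) = 1.1111.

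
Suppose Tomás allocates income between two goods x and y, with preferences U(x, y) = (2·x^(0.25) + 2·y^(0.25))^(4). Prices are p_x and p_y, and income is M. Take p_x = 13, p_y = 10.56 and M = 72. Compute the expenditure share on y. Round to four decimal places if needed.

share on y = 0.5173

From the CES first-order condition, (y/x)^(0.75) = p_x/p_y.
Hence y/x = (p_x/p_y)^(1/(0.75)), i.e. raised to the 4/3 power.
Substitute y = (y/x)·x into the budget: x* = M/(p_x + p_y·(y/x)).
Numerically y/x = 1.319388, so x* = 72/(13 + 10.56·1.319388) = 2.6733 and y* = 1.319388·2.6733 = 3.5272.
Expenditure on y: 10.56·3.5272 = 37.2468; share = 0.5173.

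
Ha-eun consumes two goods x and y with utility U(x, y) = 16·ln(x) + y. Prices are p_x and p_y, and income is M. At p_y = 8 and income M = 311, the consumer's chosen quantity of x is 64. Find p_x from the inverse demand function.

Set MRS = p_x/p_y: (16/x)/1 = p_x/p_y.
So x*(p_x,p_y) = 16·p_y/p_x, independent of income; and y* = (M − 16·p_y)/p_y.
Set x* = 64 in the demand function and solve for p_x: p_x = 2.

p_x = 2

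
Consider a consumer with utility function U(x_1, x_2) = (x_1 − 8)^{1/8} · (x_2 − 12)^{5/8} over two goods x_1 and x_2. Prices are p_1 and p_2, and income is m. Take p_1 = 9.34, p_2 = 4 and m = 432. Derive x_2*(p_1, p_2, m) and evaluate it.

This is Cobb-Douglas in (x_1−8, x_2−12): tangency gives 0.125·p_2·(x_2−12) = 0.625·p_1·(x_1−8).
Substituting into the budget: x_1* = 8 + 1/6·(m − 8·p_1 − 12·p_2)/p_1, and x_2* = 12 + 5/6·(…)/p_2.
Discretionary income = 432 − 8·9.34 − 12·4 = 309.28; x_2* = 12 + 5/6·309.28/4 = 76.4333.

x_2* = 76.4333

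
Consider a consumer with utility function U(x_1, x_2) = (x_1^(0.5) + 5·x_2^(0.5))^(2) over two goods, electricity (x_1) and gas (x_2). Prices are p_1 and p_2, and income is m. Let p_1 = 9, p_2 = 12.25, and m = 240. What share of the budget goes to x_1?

From the CES first-order condition, (1/5)·(x_2/x_1)^(0.5) = p_1/p_2.
Hence x_2/x_1 = (5·p_1/p_2)^(1/(0.5)), i.e. raised to the 2 power.
Substitute x_2 = (x_2/x_1)·x_1 into the budget: x_1* = m/(p_1 + p_2·(x_2/x_1)).
Numerically x_2/x_1 = 13.494377, so x_1* = 240/(9 + 12.25·13.494377) = 1.3769 and x_2* = 13.494377·1.3769 = 18.5802.
Expenditure on x_1: 9·1.3769 = 12.392; share = 0.0516.

share on x_1 = 0.0516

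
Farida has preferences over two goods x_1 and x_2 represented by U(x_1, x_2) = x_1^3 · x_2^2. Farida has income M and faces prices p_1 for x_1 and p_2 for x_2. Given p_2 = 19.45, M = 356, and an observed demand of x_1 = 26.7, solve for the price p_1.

p_1 = 8

Tangency: MRS = (3/2)·x_2/x_1 = p_1/p_2.
So 3·p_2·x_2 = 2·p_1·x_1; combined with the budget, a share 0.6 of income goes to x_1.
Demand: x_1*(p_1,p_2,M) = 0.6·M/p_1 and x_2* = 0.4·M/p_2.
Set x_1* = 26.7 in the demand function and solve for p_1: p_1 = 8.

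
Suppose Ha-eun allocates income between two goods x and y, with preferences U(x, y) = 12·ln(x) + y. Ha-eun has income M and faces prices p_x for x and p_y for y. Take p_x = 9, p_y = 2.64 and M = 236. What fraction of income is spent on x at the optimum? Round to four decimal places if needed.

share on x = 0.1342

Set MRS = p_x/p_y: (12/x)/1 = p_x/p_y.
So x*(p_x,p_y) = 12·p_y/p_x, independent of income; and y* = (M − 12·p_y)/p_y.
At the given prices: x* = 12·2.64/9 = 3.52, and y* = 77.3939.
Expenditure on x: 9·3.52 = 31.68; share = 0.1342.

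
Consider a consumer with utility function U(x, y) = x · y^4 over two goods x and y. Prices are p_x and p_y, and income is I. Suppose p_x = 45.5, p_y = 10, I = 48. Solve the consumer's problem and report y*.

y* = 3.84

Tangency: MRS = (1/4)·y/x = p_x/p_y.
Rearranging, p_y·y = 4·p_x·x. Substituting into the budget gives p_x·x·(1 + 4) = I.
Demand: x*(p_x,p_y,I) = 0.2·I/p_x and y* = 0.8·I/p_y.
At p_x=45.5, p_y=10, I=48: y* = 0.8·48/10 = 3.84.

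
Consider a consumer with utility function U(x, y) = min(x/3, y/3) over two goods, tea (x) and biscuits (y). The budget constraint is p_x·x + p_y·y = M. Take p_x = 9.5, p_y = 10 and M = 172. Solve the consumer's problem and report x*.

Leontief preferences: the optimum is at the kink where x/3 = y/3, i.e. y = x.
Budget: p_x·x + p_y·x = M, so (3·p_x + 3·p_y)·x = 3·M.
Demand: x*(p_x,p_y,M) = 3·M/(3·p_x + 3·p_y), y* = 3·M/(3·p_x + 3·p_y).
Here 3·9.5 + 3·10 = 58.5, giving x* = 8.8205.

x* = 8.8205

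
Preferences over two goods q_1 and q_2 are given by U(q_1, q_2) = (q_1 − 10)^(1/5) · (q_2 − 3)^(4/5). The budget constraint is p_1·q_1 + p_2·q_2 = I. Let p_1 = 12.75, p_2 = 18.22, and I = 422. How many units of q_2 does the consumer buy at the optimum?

q_2* = 13.5308

Discretionary income = 422 − 10·12.75 − 3·18.22 = 239.84; q_2* = 3 + 0.8·239.84/18.22 = 13.5308.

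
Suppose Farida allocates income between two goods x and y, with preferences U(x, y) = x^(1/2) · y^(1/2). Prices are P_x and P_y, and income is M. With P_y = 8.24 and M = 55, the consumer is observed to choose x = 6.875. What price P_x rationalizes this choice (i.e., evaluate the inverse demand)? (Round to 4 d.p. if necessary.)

P_x = 4

Tangency: MRS = y/x = P_x/P_y.
So 0.5·P_y·y = 0.5·P_x·x; combined with the budget, a share 0.5 of income goes to x.
Demand: x*(P_x,P_y,M) = 0.5·M/P_x and y* = 0.5·M/P_y.
Set x* = 6.875 in the demand function and solve for P_x: P_x = 4.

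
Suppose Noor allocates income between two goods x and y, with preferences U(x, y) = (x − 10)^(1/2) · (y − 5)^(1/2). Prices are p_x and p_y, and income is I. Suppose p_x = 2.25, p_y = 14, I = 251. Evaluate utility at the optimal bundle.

V = 14.1203

This is Cobb-Douglas in (x−10, y−5): tangency gives 0.5·p_y·(y−5) = 0.5·p_x·(x−10).
Substituting into the budget: x* = 10 + 0.5·(I − 10·p_x − 5·p_y)/p_x, and y* = 5 + 0.5·(…)/p_y.
Discretionary income = 251 − 10·2.25 − 5·14 = 158.5; x* = 10 + 0.5·158.5/2.25 = 45.2222; y* = 5 + 0.5·158.5/14 = 10.6607.
Utility at the optimum: U(45.2222, 10.6607) = 14.1203.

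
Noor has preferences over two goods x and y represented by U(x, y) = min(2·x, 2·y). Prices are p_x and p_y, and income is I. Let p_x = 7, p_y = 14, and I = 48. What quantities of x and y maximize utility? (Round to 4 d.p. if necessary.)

x* = 2.2857, y* = 2.2857

Leontief preferences: the optimum is at the kink where x/2 = y/2, i.e. y = x.
Budget: p_x·x + p_y·x = I, so (2·p_x + 2·p_y)·x = 2·I.
Demand: x*(p_x,p_y,I) = 2·I/(2·p_x + 2·p_y), y* = 2·I/(2·p_x + 2·p_y).
Here 2·7 + 2·14 = 42, giving x* = 2.2857 and y* = 2.2857.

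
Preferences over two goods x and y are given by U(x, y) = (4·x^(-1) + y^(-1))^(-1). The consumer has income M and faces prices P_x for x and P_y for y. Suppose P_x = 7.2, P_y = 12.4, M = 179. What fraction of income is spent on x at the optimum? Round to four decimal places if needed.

share on x = 0.6038

MU_x ∝ 4·x^(-2), MU_y ∝ y^(-2), so MRS = 4·(y/x)^(2) = P_x/P_y.
Solve for the ratio: y/x = [(1/4)·P_x/P_y]^(0.5).
Substitute y = (y/x)·x into the budget: x* = M/(P_x + P_y·(y/x)).
Numerically y/x = 0.381, so x* = 179/(7.2 + 12.4·0.381) = 15.0112 and y* = 0.381·15.0112 = 5.7193.
Expenditure on x: 7.2·15.0112 = 108.0809; share = 0.6038.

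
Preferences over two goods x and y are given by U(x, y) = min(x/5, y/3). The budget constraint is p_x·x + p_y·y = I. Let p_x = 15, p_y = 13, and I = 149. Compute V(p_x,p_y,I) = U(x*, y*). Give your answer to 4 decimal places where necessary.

V = 1.307

With perfect complements, no substitution: consume in ratio x:y = 5:3.
Budget: p_x·x + p_y·(3/5)·x = I, so (5·p_x + 3·p_y)·x = 5·I.
Demand: x*(p_x,p_y,I) = 5·I/(5·p_x + 3·p_y), y* = 3·I/(5·p_x + 3·p_y).
Here 5·15 + 3·13 = 114, giving x* = 6.5351 and y* = 3.9211.
Utility at the optimum: U(6.5351, 3.9211) = 1.307.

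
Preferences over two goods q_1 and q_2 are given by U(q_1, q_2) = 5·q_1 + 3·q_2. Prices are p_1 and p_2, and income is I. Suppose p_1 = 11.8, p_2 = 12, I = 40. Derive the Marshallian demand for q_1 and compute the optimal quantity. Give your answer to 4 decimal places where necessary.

q_1* = 3.3898

Perfect substitutes: compare marginal utility per dollar. 5/p_1 vs 3/p_2 → 0.4237 vs 0.25.
q_1 gives more utility per dollar, so spend all income on q_1: q_1* = I/p_1, q_2* = 0.
Numerically: q_1* = 3.3898, q_2* = 0.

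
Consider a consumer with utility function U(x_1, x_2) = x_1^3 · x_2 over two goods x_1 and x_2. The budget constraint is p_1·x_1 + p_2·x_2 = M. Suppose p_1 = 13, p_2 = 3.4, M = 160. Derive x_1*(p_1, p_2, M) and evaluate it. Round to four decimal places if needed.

x_1* = 9.2308

Demand: x_1*(p_1,p_2,M) = 0.75·M/p_1 and x_2* = 0.25·M/p_2.
At p_1=13, p_2=3.4, M=160: x_1* = 0.75·160/13 = 9.2308.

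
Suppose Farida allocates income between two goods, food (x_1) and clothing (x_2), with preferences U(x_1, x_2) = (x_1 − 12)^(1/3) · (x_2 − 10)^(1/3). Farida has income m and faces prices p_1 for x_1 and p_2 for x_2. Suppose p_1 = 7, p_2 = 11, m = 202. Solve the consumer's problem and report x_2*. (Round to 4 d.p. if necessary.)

x_2* = 10.3636

Discretionary income = 202 − 12·7 − 10·11 = 8; x_2* = 10 + 0.5·8/11 = 10.3636.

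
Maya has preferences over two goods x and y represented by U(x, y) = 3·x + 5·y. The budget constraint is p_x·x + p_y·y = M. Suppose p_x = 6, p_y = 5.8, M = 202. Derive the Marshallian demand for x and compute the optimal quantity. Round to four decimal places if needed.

Perfect substitutes: compare marginal utility per dollar. 3/p_x vs 5/p_y → 0.5 vs 0.8621.
y gives more utility per dollar, so spend all income on y: y* = M/p_y, x* = 0.
Numerically: x* = 0, y* = 34.8276.

x* = 0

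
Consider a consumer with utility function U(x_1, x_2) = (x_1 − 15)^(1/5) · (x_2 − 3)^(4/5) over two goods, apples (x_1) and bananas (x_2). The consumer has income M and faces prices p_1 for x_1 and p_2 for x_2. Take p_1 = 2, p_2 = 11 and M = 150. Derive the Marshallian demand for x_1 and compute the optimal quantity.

MRS = (1/4)·(x_2−3)/(x_1−15). Tangency with p_1/p_2 gives x_2−3 = 4·(p_1/p_2)·(x_1−15).
After buying the subsistence bundle (15, 3), a share 0.2 of the remaining income goes to x_1: x_1* = 15 + 0.2·(M − 15p_1 − 3p_2)/p_1.
Discretionary income = 150 − 15·2 − 3·11 = 87; x_1* = 15 + 0.2·87/2 = 23.7.

x_1* = 23.7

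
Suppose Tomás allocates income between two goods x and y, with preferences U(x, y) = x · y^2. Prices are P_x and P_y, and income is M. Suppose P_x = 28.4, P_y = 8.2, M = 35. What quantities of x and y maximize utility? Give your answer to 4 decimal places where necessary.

Tangency: MRS = (1/2)·y/x = P_x/P_y.
Rearranging, P_y·y = 2·P_x·x. Substituting into the budget gives P_x·x·(1 + 2) = M.
Demand: x*(P_x,P_y,M) = 1/3·M/P_x and y* = 2/3·M/P_y.
At P_x=28.4, P_y=8.2, M=35: x* = 1/3·35/28.4 = 0.4108, y* = 2.8455.

x* = 0.4108, y* = 2.8455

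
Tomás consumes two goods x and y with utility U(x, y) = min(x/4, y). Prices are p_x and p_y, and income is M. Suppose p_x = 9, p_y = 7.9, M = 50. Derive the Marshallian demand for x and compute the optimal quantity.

With perfect complements, no substitution: consume in ratio x:y = 4:1.
Budget: p_x·x + p_y·(1/4)·x = M, so (4·p_x + p_y)·x = 4·M.
Demand: x*(p_x,p_y,M) = 4·M/(4·p_x + p_y), y* = M/(4·p_x + p_y).
Here 4·9 + 7.9 = 43.9, giving x* = 4.5558.

x* = 4.5558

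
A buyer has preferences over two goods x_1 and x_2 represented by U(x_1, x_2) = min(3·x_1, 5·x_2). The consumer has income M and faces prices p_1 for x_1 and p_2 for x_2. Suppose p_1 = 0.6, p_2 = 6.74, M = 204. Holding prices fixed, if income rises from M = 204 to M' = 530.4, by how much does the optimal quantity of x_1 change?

Δx_1* = 70.2842

Leontief preferences: the optimum is at the kink where x_1/5 = x_2/3, i.e. x_2 = (3/5)·x_1.
Budget: p_1·x_1 + p_2·(3/5)·x_1 = M, so (5·p_1 + 3·p_2)·x_1 = 5·M.
Demand: x_1*(p_1,p_2,M) = 5·M/(5·p_1 + 3·p_2), x_2* = 3·M/(5·p_1 + 3·p_2).
Here 5·0.6 + 3·6.74 = 23.22, giving x_1* = 43.9276.
At M' = 530.4: x_1* = 114.2119. Change: 114.2119 − 43.9276 = 70.2842.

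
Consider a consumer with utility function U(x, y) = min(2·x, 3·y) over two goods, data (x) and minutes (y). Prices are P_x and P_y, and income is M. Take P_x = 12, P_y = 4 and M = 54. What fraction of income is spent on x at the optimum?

With perfect complements, no substitution: consume in ratio x:y = 3:2.
Budget: P_x·x + P_y·(2/3)·x = M, so (3·P_x + 2·P_y)·x = 3·M.
Demand: x*(P_x,P_y,M) = 3·M/(3·P_x + 2·P_y), y* = 2·M/(3·P_x + 2·P_y).
Here 3·12 + 2·4 = 44, giving x* = 3.6818 and y* = 2.4545.
Expenditure on x: 12·3.6818 = 44.1818; share = 0.8182.

share on x = 0.8182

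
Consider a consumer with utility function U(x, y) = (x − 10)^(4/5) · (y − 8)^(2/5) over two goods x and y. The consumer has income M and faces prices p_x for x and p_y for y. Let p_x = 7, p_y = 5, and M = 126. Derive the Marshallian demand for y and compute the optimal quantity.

y* = 9.0667

This is Cobb-Douglas in (x−10, y−8): tangency gives 0.8·p_y·(y−8) = 0.4·p_x·(x−10).
Substituting into the budget: x* = 10 + 2/3·(M − 10·p_x − 8·p_y)/p_x, and y* = 8 + 1/3·(…)/p_y.
Discretionary income = 126 − 10·7 − 8·5 = 16; y* = 8 + 1/3·16/5 = 9.0667.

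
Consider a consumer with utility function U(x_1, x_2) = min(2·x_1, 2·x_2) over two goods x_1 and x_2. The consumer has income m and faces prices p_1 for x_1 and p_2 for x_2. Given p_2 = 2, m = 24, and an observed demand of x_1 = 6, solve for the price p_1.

With perfect complements, no substitution: consume in ratio x_1:x_2 = 2:2.
Budget: p_1·x_1 + p_2·x_1 = m, so (2·p_1 + 2·p_2)·x_1 = 2·m.
Demand: x_1*(p_1,p_2,m) = 2·m/(2·p_1 + 2·p_2), x_2* = 2·m/(2·p_1 + 2·p_2).
Set x_1* = 6 in the demand function and solve for p_1: p_1 = 2.

p_1 = 2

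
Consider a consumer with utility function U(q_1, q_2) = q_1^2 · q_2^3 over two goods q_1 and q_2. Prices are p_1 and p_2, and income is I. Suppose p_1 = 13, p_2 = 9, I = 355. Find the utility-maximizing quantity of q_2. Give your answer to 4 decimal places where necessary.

The MRS is (2/3)·q_2/q_1. Set MRS = p_1/p_2.
Rearranging, p_2·q_2 = (3/2)·p_1·q_1. Substituting into the budget gives p_1·q_1·(1 + (3/2)) = I.
Demand: q_1*(p_1,p_2,I) = 0.4·I/p_1 and q_2* = 0.6·I/p_2.
At p_1=13, p_2=9, I=355: q_2* = 0.6·355/9 = 23.6667.

q_2* = 23.6667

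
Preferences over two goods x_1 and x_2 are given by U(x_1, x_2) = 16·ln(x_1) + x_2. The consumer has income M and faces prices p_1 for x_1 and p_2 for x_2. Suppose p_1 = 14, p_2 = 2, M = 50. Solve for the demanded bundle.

So x_1*(p_1,p_2) = 16·p_2/p_1, independent of income; and x_2* = (M − 16·p_2)/p_2.
At the given prices: x_1* = 16·2/14 = 2.2857, and x_2* = 9.

x_1* = 2.2857, x_2* = 9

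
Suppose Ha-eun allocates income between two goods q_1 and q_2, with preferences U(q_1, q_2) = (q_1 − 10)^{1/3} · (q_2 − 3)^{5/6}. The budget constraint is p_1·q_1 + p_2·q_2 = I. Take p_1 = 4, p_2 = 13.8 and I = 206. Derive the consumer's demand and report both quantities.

Let q_1' = q_1−10, q_2' = q_2−3. MRS = (2/5)·q_2'/q_1' = p_1/p_2.
Substituting into the budget: q_1* = 10 + 2/7·(I − 10·p_1 − 3·p_2)/p_1, and q_2* = 3 + 5/7·(…)/p_2.
Discretionary income = 206 − 10·4 − 3·13.8 = 124.6; q_1* = 10 + 2/7·124.6/4 = 18.9; q_2* = 3 + 5/7·124.6/13.8 = 9.4493.

q_1* = 18.9, q_2* = 9.4493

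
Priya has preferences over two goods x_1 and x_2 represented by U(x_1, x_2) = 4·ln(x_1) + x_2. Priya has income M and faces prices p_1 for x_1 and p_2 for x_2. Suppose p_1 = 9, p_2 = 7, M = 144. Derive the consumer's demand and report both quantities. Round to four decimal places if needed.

MU_x_1 = 4/x_1, MU_x_2 = 1. Tangency: 4/x_1 = p_1/p_2.
So x_1*(p_1,p_2) = 4·p_2/p_1, independent of income; and x_2* = (M − 4·p_2)/p_2.
At the given prices: x_1* = 4·7/9 = 3.1111, and x_2* = 16.5714.

x_1* = 3.1111, x_2* = 16.5714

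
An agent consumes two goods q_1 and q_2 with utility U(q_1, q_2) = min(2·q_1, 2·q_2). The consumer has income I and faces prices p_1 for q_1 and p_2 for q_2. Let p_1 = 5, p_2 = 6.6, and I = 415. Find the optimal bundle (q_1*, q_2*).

Leontief preferences: the optimum is at the kink where q_1/2 = q_2/2, i.e. q_2 = q_1.
Budget: p_1·q_1 + p_2·q_1 = I, so (2·p_1 + 2·p_2)·q_1 = 2·I.
Demand: q_1*(p_1,p_2,I) = 2·I/(2·p_1 + 2·p_2), q_2* = 2·I/(2·p_1 + 2·p_2).
Here 2·5 + 2·6.6 = 23.2, giving q_1* = 35.7759 and q_2* = 35.7759.

q_1* = 35.7759, q_2* = 35.7759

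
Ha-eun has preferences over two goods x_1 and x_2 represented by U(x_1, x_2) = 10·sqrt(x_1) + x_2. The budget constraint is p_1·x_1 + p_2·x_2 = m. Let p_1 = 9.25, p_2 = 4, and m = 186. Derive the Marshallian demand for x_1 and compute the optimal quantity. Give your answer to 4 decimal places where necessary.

x_1* = 4.6749

MU_x_1 = 5/√x_1, MU_x_2 = 1. Tangency: 5/√x_1 = p_1/p_2.
Thus x_1* = (5·p_2/p_1)² — independent of m — with the rest of income spent on x_2.
Plugging in: x_1* = (5·4/9.25)² = 4.6749.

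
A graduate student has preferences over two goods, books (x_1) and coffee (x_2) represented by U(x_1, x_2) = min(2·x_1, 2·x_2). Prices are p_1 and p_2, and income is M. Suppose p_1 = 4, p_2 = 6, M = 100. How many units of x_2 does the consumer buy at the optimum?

x_2* = 10

With perfect complements, no substitution: consume in ratio x_1:x_2 = 2:2.
Budget: p_1·x_1 + p_2·x_1 = M, so (2·p_1 + 2·p_2)·x_1 = 2·M.
Demand: x_1*(p_1,p_2,M) = 2·M/(2·p_1 + 2·p_2), x_2* = 2·M/(2·p_1 + 2·p_2).
Here 2·4 + 2·6 = 20, giving x_2* = 10.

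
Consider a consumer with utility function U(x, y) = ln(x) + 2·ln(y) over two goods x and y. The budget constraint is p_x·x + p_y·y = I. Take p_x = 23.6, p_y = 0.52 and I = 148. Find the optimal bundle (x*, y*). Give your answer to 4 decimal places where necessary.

The MRS is (1/2)·y/x. Set MRS = p_x/p_y.
Rearranging, p_y·y = 2·p_x·x. Substituting into the budget gives p_x·x·(1 + 2) = I.
Demand: x*(p_x,p_y,I) = 1/3·I/p_x and y* = 2/3·I/p_y.
At p_x=23.6, p_y=0.52, I=148: x* = 1/3·148/23.6 = 2.0904, y* = 189.7436.

x* = 2.0904, y* = 189.7436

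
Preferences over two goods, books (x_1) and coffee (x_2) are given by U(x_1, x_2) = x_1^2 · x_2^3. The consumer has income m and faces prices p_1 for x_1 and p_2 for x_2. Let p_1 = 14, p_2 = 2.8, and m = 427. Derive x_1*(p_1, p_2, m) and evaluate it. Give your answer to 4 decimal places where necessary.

At p_1=14, p_2=2.8, m=427: x_1* = 0.4·427/14 = 12.2.

x_1* = 12.2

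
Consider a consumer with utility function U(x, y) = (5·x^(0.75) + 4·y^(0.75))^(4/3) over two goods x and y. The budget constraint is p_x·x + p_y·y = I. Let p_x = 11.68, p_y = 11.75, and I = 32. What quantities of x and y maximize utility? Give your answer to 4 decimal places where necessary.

From the CES first-order condition, (5/4)·(y/x)^(0.25) = p_x/p_y.
Solve for the ratio: y/x = [(4/5)·p_x/p_y]^(4).
With the ratio pinned down, the budget gives x* = I/(p_x + p_y·(y/x)) and y* = (y/x)·x*.
Numerically y/x = 0.399926, so x* = 32/(11.68 + 11.75·0.399926) = 1.9537 and y* = 0.399926·1.9537 = 0.7813.

x* = 1.9537, y* = 0.7813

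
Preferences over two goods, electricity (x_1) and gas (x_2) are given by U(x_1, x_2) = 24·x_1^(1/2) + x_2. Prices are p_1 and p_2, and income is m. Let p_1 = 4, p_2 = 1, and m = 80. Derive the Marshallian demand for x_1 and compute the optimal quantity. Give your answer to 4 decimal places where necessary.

Utility is quasi-linear in x_2; the FOC for x_1 is 12/√x_1 = p_1/p_2.
Thus x_1* = (12·p_2/p_1)² — independent of m — with the rest of income spent on x_2.
Plugging in: x_1* = (12·1/4)² = 9.

x_1* = 9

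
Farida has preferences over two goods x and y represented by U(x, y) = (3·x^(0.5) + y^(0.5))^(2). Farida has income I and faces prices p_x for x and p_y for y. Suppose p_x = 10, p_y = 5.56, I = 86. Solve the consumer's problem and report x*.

x* = 7.1676

From the CES first-order condition, 3·(y/x)^(0.5) = p_x/p_y.
Solve for the ratio: y/x = [(1/3)·p_x/p_y]^(2).
With the ratio pinned down, the budget gives x* = I/(p_x + p_y·(y/x)) and y* = (y/x)·x*.
Numerically y/x = 0.359425, so x* = 86/(10 + 5.56·0.359425) = 7.1676.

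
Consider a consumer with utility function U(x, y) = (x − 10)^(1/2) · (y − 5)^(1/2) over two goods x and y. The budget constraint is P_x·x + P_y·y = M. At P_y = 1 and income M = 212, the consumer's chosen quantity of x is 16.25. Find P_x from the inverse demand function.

P_x = 9.2

This is Cobb-Douglas in (x−10, y−5): tangency gives 0.5·P_y·(y−5) = 0.5·P_x·(x−10).
After buying the subsistence bundle (10, 5), a share 0.5 of the remaining income goes to x: x* = 10 + 0.5·(M − 10P_x − 5P_y)/P_x.
Set x* = 16.25 in the demand function and solve for P_x: P_x = 9.2.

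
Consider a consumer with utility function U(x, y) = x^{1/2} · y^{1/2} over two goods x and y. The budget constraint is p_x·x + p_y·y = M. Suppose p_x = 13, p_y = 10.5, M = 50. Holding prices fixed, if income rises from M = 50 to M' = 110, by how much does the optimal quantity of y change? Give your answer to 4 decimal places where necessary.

Δy* = 2.8571

The MRS is y/x. Set MRS = p_x/p_y.
Rearranging, p_y·y = p_x·x. Substituting into the budget gives p_x·x·(1 + 1) = M.
Demand: x*(p_x,p_y,M) = 0.5·M/p_x and y* = 0.5·M/p_y.
At p_x=13, p_y=10.5, M=50: y* = 0.5·50/10.5 = 2.381.
At M' = 110: y* = 5.2381. Change: 5.2381 − 2.381 = 2.8571.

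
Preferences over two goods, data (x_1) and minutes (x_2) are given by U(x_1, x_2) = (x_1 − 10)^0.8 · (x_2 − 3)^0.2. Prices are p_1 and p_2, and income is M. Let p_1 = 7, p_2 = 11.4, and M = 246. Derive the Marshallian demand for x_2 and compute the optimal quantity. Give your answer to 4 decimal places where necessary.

x_2* = 5.4877

Let x_1' = x_1−10, x_2' = x_2−3. MRS = 4·x_2'/x_1' = p_1/p_2.
Substituting into the budget: x_1* = 10 + 0.8·(M − 10·p_1 − 3·p_2)/p_1, and x_2* = 3 + 0.2·(…)/p_2.
Discretionary income = 246 − 10·7 − 3·11.4 = 141.8; x_2* = 3 + 0.2·141.8/11.4 = 5.4877.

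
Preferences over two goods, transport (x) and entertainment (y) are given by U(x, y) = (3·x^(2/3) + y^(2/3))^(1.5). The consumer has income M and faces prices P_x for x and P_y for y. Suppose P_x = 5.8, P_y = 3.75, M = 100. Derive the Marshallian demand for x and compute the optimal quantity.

From the CES first-order condition, 3·(y/x)^(1/3) = P_x/P_y.
Solve for the ratio: y/x = [(1/3)·P_x/P_y]^(3).
With the ratio pinned down, the budget gives x* = M/(P_x + P_y·(y/x)) and y* = (y/x)·x*.
Numerically y/x = 0.137033, so x* = 100/(5.8 + 3.75·0.137033) = 15.8381.

x* = 15.8381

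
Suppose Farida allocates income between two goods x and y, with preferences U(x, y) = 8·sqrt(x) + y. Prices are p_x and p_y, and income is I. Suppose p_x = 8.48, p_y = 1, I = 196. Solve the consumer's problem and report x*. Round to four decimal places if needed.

MU_x = 4/√x, MU_y = 1. Tangency: 4/√x = p_x/p_y.
Thus x* = (4·p_y/p_x)² — independent of I — with the rest of income spent on y.
Plugging in: x* = (4·1/8.48)² = 0.2225.

x* = 0.2225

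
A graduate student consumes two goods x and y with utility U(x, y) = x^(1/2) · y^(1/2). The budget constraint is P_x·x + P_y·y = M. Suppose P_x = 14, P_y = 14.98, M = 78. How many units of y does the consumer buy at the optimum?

y* = 2.6035

MU_x/MU_y = (0.5·y)/(0.5·x); tangency sets this equal to P_x/P_y.
Rearranging, P_y·y = P_x·x. Substituting into the budget gives P_x·x·(1 + 1) = M.
Demand: x*(P_x,P_y,M) = 0.5·M/P_x and y* = 0.5·M/P_y.
At P_x=14, P_y=14.98, M=78: y* = 0.5·78/14.98 = 2.6035.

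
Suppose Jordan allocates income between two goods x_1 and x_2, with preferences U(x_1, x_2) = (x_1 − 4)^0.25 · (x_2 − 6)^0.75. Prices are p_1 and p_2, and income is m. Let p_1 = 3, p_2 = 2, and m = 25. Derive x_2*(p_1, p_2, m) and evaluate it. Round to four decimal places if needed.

This is Cobb-Douglas in (x_1−4, x_2−6): tangency gives 0.25·p_2·(x_2−6) = 0.75·p_1·(x_1−4).
Substituting into the budget: x_1* = 4 + 0.25·(m − 4·p_1 − 6·p_2)/p_1, and x_2* = 6 + 0.75·(…)/p_2.
Discretionary income = 25 − 4·3 − 6·2 = 1; x_2* = 6 + 0.75·1/2 = 6.375.

x_2* = 6.375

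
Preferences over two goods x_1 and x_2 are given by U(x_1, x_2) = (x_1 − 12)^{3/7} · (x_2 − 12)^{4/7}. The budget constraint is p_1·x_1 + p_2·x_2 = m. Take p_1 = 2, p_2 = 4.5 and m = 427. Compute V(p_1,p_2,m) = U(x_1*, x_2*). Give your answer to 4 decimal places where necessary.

V = 55.4581

This is Cobb-Douglas in (x_1−12, x_2−12): tangency gives 3/7·p_2·(x_2−12) = 4/7·p_1·(x_1−12).
Substituting into the budget: x_1* = 12 + 3/7·(m − 12·p_1 − 12·p_2)/p_1, and x_2* = 12 + 4/7·(…)/p_2.
Discretionary income = 427 − 12·2 − 12·4.5 = 349; x_1* = 12 + 3/7·349/2 = 86.7857; x_2* = 12 + 4/7·349/4.5 = 56.3175.
Utility at the optimum: U(86.7857, 56.3175) = 55.4581.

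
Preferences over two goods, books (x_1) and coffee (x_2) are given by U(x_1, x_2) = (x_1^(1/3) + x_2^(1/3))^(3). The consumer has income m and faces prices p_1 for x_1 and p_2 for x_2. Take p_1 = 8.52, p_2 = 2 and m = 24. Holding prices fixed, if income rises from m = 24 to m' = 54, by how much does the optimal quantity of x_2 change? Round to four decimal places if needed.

Numerically x_2/x_1 = 8.792541, so x_1* = 24/(8.52 + 2·8.792541) = 0.9194 and x_2* = 8.792541·0.9194 = 8.0835.
At m' = 54: x_2* = 18.1879. Change: 18.1879 − 8.0835 = 10.1044.

Δx_2* = 10.1044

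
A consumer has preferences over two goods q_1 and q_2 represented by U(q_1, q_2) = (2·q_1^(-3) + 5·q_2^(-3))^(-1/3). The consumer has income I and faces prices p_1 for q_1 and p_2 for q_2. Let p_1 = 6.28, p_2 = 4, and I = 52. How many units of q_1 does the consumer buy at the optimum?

q_1* = 4.366

MU_q_1 ∝ 2·q_1^(-4), MU_q_2 ∝ 5·q_2^(-4), so MRS = (2/5)·(q_2/q_1)^(4) = p_1/p_2.
Solve for the ratio: q_2/q_1 = [(5/2)·p_1/p_2]^(0.25).
With the ratio pinned down, the budget gives q_1* = I/(p_1 + p_2·(q_2/q_1)) and q_2* = (q_2/q_1)·q_1*.
Numerically q_2/q_1 = 1.407537, so q_1* = 52/(6.28 + 4·1.407537) = 4.366.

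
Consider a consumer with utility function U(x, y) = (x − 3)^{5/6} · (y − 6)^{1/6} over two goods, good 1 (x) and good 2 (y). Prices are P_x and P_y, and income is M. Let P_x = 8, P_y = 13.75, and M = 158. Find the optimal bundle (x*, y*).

x* = 8.3646, y* = 6.6242

Discretionary income = 158 − 3·8 − 6·13.75 = 51.5; x* = 3 + 5/6·51.5/8 = 8.3646; y* = 6 + 1/6·51.5/13.75 = 6.6242.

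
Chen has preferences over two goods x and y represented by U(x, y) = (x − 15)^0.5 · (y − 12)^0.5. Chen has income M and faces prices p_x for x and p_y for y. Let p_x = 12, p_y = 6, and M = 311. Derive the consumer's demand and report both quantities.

x* = 17.4583, y* = 16.9167

MRS = (y−12)/(x−15). Tangency with p_x/p_y gives y−12 = (p_x/p_y)·(x−15).
After buying the subsistence bundle (15, 12), a share 0.5 of the remaining income goes to x: x* = 15 + 0.5·(M − 15p_x − 12p_y)/p_x.
Discretionary income = 311 − 15·12 − 12·6 = 59; x* = 15 + 0.5·59/12 = 17.4583; y* = 12 + 0.5·59/6 = 16.9167.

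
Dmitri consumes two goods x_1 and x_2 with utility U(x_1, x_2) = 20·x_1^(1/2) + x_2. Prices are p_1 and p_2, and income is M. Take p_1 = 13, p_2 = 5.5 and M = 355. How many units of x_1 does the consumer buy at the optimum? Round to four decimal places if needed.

Solve: √x_1 = 10·p_2/p_1, so x_1*(p_1,p_2) = (10·p_2/p_1)², and x_2* = (M − p_1·x_1*)/p_2.
Plugging in: x_1* = (10·5.5/13)² = 17.8994.

x_1* = 17.8994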